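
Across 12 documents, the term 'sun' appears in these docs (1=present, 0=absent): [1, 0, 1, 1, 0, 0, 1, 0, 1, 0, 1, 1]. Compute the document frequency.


Checking each document for 'sun':
Doc 1: present
Doc 2: absent
Doc 3: present
Doc 4: present
Doc 5: absent
Doc 6: absent
Doc 7: present
Doc 8: absent
Doc 9: present
Doc 10: absent
Doc 11: present
Doc 12: present
df = sum of presences = 1 + 0 + 1 + 1 + 0 + 0 + 1 + 0 + 1 + 0 + 1 + 1 = 7

7


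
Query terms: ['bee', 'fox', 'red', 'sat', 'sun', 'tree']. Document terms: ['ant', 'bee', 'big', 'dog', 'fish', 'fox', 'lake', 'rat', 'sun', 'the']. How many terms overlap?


Query terms: ['bee', 'fox', 'red', 'sat', 'sun', 'tree']
Document terms: ['ant', 'bee', 'big', 'dog', 'fish', 'fox', 'lake', 'rat', 'sun', 'the']
Common terms: ['bee', 'fox', 'sun']
Overlap count = 3

3


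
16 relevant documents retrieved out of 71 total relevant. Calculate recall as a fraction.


Recall = retrieved_relevant / total_relevant
= 16 / 71
= 16 / (16 + 55)
= 16/71

16/71


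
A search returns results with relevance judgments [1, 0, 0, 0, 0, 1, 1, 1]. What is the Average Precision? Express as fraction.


Computing P@k for each relevant position:
Position 1: relevant, P@1 = 1/1 = 1
Position 2: not relevant
Position 3: not relevant
Position 4: not relevant
Position 5: not relevant
Position 6: relevant, P@6 = 2/6 = 1/3
Position 7: relevant, P@7 = 3/7 = 3/7
Position 8: relevant, P@8 = 4/8 = 1/2
Sum of P@k = 1 + 1/3 + 3/7 + 1/2 = 95/42
AP = 95/42 / 4 = 95/168

95/168


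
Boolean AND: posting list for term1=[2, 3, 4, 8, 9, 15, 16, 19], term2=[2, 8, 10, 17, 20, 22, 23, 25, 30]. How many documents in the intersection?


Boolean AND: find intersection of posting lists
term1 docs: [2, 3, 4, 8, 9, 15, 16, 19]
term2 docs: [2, 8, 10, 17, 20, 22, 23, 25, 30]
Intersection: [2, 8]
|intersection| = 2

2


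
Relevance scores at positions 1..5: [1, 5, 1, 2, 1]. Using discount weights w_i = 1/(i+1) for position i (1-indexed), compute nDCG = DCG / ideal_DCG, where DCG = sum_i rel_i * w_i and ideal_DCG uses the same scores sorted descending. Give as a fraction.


Position discount weights w_i = 1/(i+1) for i=1..5:
Weights = [1/2, 1/3, 1/4, 1/5, 1/6]
Actual relevance: [1, 5, 1, 2, 1]
DCG = 1/2 + 5/3 + 1/4 + 2/5 + 1/6 = 179/60
Ideal relevance (sorted desc): [5, 2, 1, 1, 1]
Ideal DCG = 5/2 + 2/3 + 1/4 + 1/5 + 1/6 = 227/60
nDCG = DCG / ideal_DCG = 179/60 / 227/60 = 179/227

179/227


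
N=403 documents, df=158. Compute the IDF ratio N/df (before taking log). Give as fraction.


IDF ratio = N / df
= 403 / 158
= 403/158

403/158


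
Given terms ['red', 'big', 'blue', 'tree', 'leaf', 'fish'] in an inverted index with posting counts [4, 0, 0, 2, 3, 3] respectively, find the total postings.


Summing posting list sizes:
'red': 4 postings
'big': 0 postings
'blue': 0 postings
'tree': 2 postings
'leaf': 3 postings
'fish': 3 postings
Total = 4 + 0 + 0 + 2 + 3 + 3 = 12

12


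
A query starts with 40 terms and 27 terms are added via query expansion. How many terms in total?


Original terms: 40
Expansion terms: 27
Total = 40 + 27 = 67

67


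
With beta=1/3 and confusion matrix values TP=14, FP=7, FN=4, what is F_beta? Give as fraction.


P = TP/(TP+FP) = 14/21 = 2/3
R = TP/(TP+FN) = 14/18 = 7/9
beta^2 = 1/3^2 = 1/9
(1 + beta^2) = 10/9
Numerator = (1+beta^2)*P*R = 140/243
Denominator = beta^2*P + R = 2/27 + 7/9 = 23/27
F_beta = 140/207

140/207


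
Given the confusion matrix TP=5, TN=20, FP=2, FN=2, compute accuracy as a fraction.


Accuracy = (TP + TN) / (TP + TN + FP + FN)
TP + TN = 5 + 20 = 25
Total = 5 + 20 + 2 + 2 = 29
Accuracy = 25 / 29 = 25/29

25/29


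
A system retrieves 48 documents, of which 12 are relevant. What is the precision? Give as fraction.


Precision = relevant_retrieved / total_retrieved
= 12 / 48
= 12 / (12 + 36)
= 1/4

1/4


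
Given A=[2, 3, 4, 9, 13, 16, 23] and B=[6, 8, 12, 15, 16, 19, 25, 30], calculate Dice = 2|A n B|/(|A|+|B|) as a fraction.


A intersect B = [16]
|A intersect B| = 1
|A| = 7, |B| = 8
Dice = 2*1 / (7+8)
= 2 / 15 = 2/15

2/15


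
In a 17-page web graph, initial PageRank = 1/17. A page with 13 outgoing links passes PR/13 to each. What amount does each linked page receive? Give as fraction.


Initial PR = 1/17 = 1/17
Outlinks = 13
Contribution per link = PR / outlinks
= 1/17 / 13
= 1/221

1/221


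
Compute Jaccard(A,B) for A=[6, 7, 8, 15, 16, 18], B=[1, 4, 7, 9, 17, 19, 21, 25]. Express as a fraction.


A intersect B = [7]
|A intersect B| = 1
A union B = [1, 4, 6, 7, 8, 9, 15, 16, 17, 18, 19, 21, 25]
|A union B| = 13
Jaccard = 1/13 = 1/13

1/13


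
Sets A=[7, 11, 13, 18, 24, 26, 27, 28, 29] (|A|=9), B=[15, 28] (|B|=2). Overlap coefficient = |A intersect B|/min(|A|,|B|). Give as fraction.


A intersect B = [28]
|A intersect B| = 1
min(|A|, |B|) = min(9, 2) = 2
Overlap = 1 / 2 = 1/2

1/2


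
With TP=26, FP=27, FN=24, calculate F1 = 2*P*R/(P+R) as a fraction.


F1 = 2 * P * R / (P + R)
P = TP/(TP+FP) = 26/53 = 26/53
R = TP/(TP+FN) = 26/50 = 13/25
2 * P * R = 2 * 26/53 * 13/25 = 676/1325
P + R = 26/53 + 13/25 = 1339/1325
F1 = 676/1325 / 1339/1325 = 52/103

52/103


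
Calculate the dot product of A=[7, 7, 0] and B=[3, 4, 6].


Dot product = sum of element-wise products
A[0]*B[0] = 7*3 = 21
A[1]*B[1] = 7*4 = 28
A[2]*B[2] = 0*6 = 0
Sum = 21 + 28 + 0 = 49

49


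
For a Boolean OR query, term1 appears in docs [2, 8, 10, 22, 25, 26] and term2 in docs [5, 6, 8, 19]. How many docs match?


Boolean OR: find union of posting lists
term1 docs: [2, 8, 10, 22, 25, 26]
term2 docs: [5, 6, 8, 19]
Union: [2, 5, 6, 8, 10, 19, 22, 25, 26]
|union| = 9

9


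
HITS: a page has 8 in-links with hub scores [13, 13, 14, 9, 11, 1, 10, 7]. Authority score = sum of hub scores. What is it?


Authority = sum of hub scores of in-linkers
In-link 1: hub score = 13
In-link 2: hub score = 13
In-link 3: hub score = 14
In-link 4: hub score = 9
In-link 5: hub score = 11
In-link 6: hub score = 1
In-link 7: hub score = 10
In-link 8: hub score = 7
Authority = 13 + 13 + 14 + 9 + 11 + 1 + 10 + 7 = 78

78


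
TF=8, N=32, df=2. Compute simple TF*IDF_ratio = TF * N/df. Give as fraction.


TF * (N/df)
= 8 * (32/2)
= 8 * 16
= 128

128


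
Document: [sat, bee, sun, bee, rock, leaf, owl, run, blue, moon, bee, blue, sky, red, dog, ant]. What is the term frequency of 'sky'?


Document has 16 words
Scanning for 'sky':
Found at positions: [12]
Count = 1

1


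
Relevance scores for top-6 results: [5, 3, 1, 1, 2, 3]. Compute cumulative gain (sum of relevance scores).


Cumulative Gain = sum of relevance scores
Position 1: rel=5, running sum=5
Position 2: rel=3, running sum=8
Position 3: rel=1, running sum=9
Position 4: rel=1, running sum=10
Position 5: rel=2, running sum=12
Position 6: rel=3, running sum=15
CG = 15

15


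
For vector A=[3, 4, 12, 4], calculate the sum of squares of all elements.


|A|^2 = sum of squared components
A[0]^2 = 3^2 = 9
A[1]^2 = 4^2 = 16
A[2]^2 = 12^2 = 144
A[3]^2 = 4^2 = 16
Sum = 9 + 16 + 144 + 16 = 185

185


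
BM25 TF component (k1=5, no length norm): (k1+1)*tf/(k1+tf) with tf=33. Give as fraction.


BM25 TF component = (k1+1)*tf / (k1+tf)
k1 = 5, tf = 33
Numerator = (5+1)*33 = 198
Denominator = 5 + 33 = 38
= 198/38 = 99/19

99/19


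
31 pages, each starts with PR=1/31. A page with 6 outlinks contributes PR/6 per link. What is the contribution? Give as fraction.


Initial PR = 1/31 = 1/31
Outlinks = 6
Contribution per link = PR / outlinks
= 1/31 / 6
= 1/186

1/186


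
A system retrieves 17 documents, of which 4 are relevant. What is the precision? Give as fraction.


Precision = relevant_retrieved / total_retrieved
= 4 / 17
= 4 / (4 + 13)
= 4/17

4/17


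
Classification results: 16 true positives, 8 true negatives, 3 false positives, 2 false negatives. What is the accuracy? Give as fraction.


Accuracy = (TP + TN) / (TP + TN + FP + FN)
TP + TN = 16 + 8 = 24
Total = 16 + 8 + 3 + 2 = 29
Accuracy = 24 / 29 = 24/29

24/29


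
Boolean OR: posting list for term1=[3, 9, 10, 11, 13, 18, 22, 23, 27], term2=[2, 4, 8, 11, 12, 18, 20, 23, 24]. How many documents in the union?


Boolean OR: find union of posting lists
term1 docs: [3, 9, 10, 11, 13, 18, 22, 23, 27]
term2 docs: [2, 4, 8, 11, 12, 18, 20, 23, 24]
Union: [2, 3, 4, 8, 9, 10, 11, 12, 13, 18, 20, 22, 23, 24, 27]
|union| = 15

15


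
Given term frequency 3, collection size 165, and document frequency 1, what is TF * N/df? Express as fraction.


TF * (N/df)
= 3 * (165/1)
= 3 * 165
= 495

495


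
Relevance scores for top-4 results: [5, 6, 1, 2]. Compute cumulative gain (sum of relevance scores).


Cumulative Gain = sum of relevance scores
Position 1: rel=5, running sum=5
Position 2: rel=6, running sum=11
Position 3: rel=1, running sum=12
Position 4: rel=2, running sum=14
CG = 14

14


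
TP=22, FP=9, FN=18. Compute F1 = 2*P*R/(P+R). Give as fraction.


F1 = 2 * P * R / (P + R)
P = TP/(TP+FP) = 22/31 = 22/31
R = TP/(TP+FN) = 22/40 = 11/20
2 * P * R = 2 * 22/31 * 11/20 = 121/155
P + R = 22/31 + 11/20 = 781/620
F1 = 121/155 / 781/620 = 44/71

44/71


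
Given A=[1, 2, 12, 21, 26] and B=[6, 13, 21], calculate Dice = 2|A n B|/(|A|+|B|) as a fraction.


A intersect B = [21]
|A intersect B| = 1
|A| = 5, |B| = 3
Dice = 2*1 / (5+3)
= 2 / 8 = 1/4

1/4


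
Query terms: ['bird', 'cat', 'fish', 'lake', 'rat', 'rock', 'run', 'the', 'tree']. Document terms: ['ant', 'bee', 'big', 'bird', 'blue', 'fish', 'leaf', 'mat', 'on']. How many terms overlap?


Query terms: ['bird', 'cat', 'fish', 'lake', 'rat', 'rock', 'run', 'the', 'tree']
Document terms: ['ant', 'bee', 'big', 'bird', 'blue', 'fish', 'leaf', 'mat', 'on']
Common terms: ['bird', 'fish']
Overlap count = 2

2


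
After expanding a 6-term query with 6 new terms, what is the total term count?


Original terms: 6
Expansion terms: 6
Total = 6 + 6 = 12

12


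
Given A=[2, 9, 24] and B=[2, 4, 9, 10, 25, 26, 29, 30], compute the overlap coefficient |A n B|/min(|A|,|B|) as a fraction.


A intersect B = [2, 9]
|A intersect B| = 2
min(|A|, |B|) = min(3, 8) = 3
Overlap = 2 / 3 = 2/3

2/3


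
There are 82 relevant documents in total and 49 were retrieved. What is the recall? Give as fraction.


Recall = retrieved_relevant / total_relevant
= 49 / 82
= 49 / (49 + 33)
= 49/82

49/82


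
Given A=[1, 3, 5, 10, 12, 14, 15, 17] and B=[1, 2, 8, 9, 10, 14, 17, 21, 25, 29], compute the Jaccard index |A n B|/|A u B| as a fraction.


A intersect B = [1, 10, 14, 17]
|A intersect B| = 4
A union B = [1, 2, 3, 5, 8, 9, 10, 12, 14, 15, 17, 21, 25, 29]
|A union B| = 14
Jaccard = 4/14 = 2/7

2/7


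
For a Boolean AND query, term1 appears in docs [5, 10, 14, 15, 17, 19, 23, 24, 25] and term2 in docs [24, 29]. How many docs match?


Boolean AND: find intersection of posting lists
term1 docs: [5, 10, 14, 15, 17, 19, 23, 24, 25]
term2 docs: [24, 29]
Intersection: [24]
|intersection| = 1

1


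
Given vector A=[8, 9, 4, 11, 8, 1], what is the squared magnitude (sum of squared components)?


|A|^2 = sum of squared components
A[0]^2 = 8^2 = 64
A[1]^2 = 9^2 = 81
A[2]^2 = 4^2 = 16
A[3]^2 = 11^2 = 121
A[4]^2 = 8^2 = 64
A[5]^2 = 1^2 = 1
Sum = 64 + 81 + 16 + 121 + 64 + 1 = 347

347


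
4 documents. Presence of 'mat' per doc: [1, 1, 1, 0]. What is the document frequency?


Checking each document for 'mat':
Doc 1: present
Doc 2: present
Doc 3: present
Doc 4: absent
df = sum of presences = 1 + 1 + 1 + 0 = 3

3


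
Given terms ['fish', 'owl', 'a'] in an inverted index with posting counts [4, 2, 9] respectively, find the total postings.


Summing posting list sizes:
'fish': 4 postings
'owl': 2 postings
'a': 9 postings
Total = 4 + 2 + 9 = 15

15


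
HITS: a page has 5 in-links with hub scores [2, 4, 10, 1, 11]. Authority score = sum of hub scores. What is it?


Authority = sum of hub scores of in-linkers
In-link 1: hub score = 2
In-link 2: hub score = 4
In-link 3: hub score = 10
In-link 4: hub score = 1
In-link 5: hub score = 11
Authority = 2 + 4 + 10 + 1 + 11 = 28

28


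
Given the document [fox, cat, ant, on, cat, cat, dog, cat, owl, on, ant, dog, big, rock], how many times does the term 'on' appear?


Document has 14 words
Scanning for 'on':
Found at positions: [3, 9]
Count = 2

2


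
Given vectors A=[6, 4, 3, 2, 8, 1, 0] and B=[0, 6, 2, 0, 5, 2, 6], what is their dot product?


Dot product = sum of element-wise products
A[0]*B[0] = 6*0 = 0
A[1]*B[1] = 4*6 = 24
A[2]*B[2] = 3*2 = 6
A[3]*B[3] = 2*0 = 0
A[4]*B[4] = 8*5 = 40
A[5]*B[5] = 1*2 = 2
A[6]*B[6] = 0*6 = 0
Sum = 0 + 24 + 6 + 0 + 40 + 2 + 0 = 72

72


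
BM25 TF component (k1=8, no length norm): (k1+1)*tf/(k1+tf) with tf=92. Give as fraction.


BM25 TF component = (k1+1)*tf / (k1+tf)
k1 = 8, tf = 92
Numerator = (8+1)*92 = 828
Denominator = 8 + 92 = 100
= 828/100 = 207/25

207/25


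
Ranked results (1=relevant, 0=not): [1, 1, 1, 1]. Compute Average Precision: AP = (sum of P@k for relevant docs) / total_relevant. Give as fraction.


Computing P@k for each relevant position:
Position 1: relevant, P@1 = 1/1 = 1
Position 2: relevant, P@2 = 2/2 = 1
Position 3: relevant, P@3 = 3/3 = 1
Position 4: relevant, P@4 = 4/4 = 1
Sum of P@k = 1 + 1 + 1 + 1 = 4
AP = 4 / 4 = 1

1


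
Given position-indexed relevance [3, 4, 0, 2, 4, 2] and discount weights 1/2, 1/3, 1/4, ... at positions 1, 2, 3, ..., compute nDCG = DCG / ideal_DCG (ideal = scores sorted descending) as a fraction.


Position discount weights w_i = 1/(i+1) for i=1..6:
Weights = [1/2, 1/3, 1/4, 1/5, 1/6, 1/7]
Actual relevance: [3, 4, 0, 2, 4, 2]
DCG = 3/2 + 4/3 + 0/4 + 2/5 + 4/6 + 2/7 = 293/70
Ideal relevance (sorted desc): [4, 4, 3, 2, 2, 0]
Ideal DCG = 4/2 + 4/3 + 3/4 + 2/5 + 2/6 + 0/7 = 289/60
nDCG = DCG / ideal_DCG = 293/70 / 289/60 = 1758/2023

1758/2023


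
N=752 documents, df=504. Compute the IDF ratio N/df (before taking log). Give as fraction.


IDF ratio = N / df
= 752 / 504
= 94/63

94/63


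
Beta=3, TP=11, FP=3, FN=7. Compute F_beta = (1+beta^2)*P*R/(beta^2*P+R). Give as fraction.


P = TP/(TP+FP) = 11/14 = 11/14
R = TP/(TP+FN) = 11/18 = 11/18
beta^2 = 3^2 = 9
(1 + beta^2) = 10
Numerator = (1+beta^2)*P*R = 605/126
Denominator = beta^2*P + R = 99/14 + 11/18 = 484/63
F_beta = 5/8

5/8


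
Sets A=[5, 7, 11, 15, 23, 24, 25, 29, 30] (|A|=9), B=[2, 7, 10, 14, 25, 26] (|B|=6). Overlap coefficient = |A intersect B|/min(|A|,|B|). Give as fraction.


A intersect B = [7, 25]
|A intersect B| = 2
min(|A|, |B|) = min(9, 6) = 6
Overlap = 2 / 6 = 1/3

1/3


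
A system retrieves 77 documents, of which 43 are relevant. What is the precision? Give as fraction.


Precision = relevant_retrieved / total_retrieved
= 43 / 77
= 43 / (43 + 34)
= 43/77

43/77


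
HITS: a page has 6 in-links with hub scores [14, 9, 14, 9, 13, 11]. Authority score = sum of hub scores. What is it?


Authority = sum of hub scores of in-linkers
In-link 1: hub score = 14
In-link 2: hub score = 9
In-link 3: hub score = 14
In-link 4: hub score = 9
In-link 5: hub score = 13
In-link 6: hub score = 11
Authority = 14 + 9 + 14 + 9 + 13 + 11 = 70

70


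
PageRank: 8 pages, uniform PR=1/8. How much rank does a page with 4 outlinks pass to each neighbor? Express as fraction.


Initial PR = 1/8 = 1/8
Outlinks = 4
Contribution per link = PR / outlinks
= 1/8 / 4
= 1/32

1/32


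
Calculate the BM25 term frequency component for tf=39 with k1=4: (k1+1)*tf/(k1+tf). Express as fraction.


BM25 TF component = (k1+1)*tf / (k1+tf)
k1 = 4, tf = 39
Numerator = (4+1)*39 = 195
Denominator = 4 + 39 = 43
= 195/43 = 195/43

195/43


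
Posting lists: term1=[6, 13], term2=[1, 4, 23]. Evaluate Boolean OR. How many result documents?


Boolean OR: find union of posting lists
term1 docs: [6, 13]
term2 docs: [1, 4, 23]
Union: [1, 4, 6, 13, 23]
|union| = 5

5


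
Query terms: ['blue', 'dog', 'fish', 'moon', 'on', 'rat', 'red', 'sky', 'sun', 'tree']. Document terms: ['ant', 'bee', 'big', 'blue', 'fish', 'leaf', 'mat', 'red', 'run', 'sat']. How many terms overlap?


Query terms: ['blue', 'dog', 'fish', 'moon', 'on', 'rat', 'red', 'sky', 'sun', 'tree']
Document terms: ['ant', 'bee', 'big', 'blue', 'fish', 'leaf', 'mat', 'red', 'run', 'sat']
Common terms: ['blue', 'fish', 'red']
Overlap count = 3

3


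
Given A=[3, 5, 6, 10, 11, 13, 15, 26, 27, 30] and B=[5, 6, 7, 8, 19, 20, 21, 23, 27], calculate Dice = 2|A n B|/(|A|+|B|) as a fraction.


A intersect B = [5, 6, 27]
|A intersect B| = 3
|A| = 10, |B| = 9
Dice = 2*3 / (10+9)
= 6 / 19 = 6/19

6/19


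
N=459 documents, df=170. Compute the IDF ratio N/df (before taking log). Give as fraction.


IDF ratio = N / df
= 459 / 170
= 27/10

27/10


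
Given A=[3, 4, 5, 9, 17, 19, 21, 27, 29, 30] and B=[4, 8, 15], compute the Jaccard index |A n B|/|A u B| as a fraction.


A intersect B = [4]
|A intersect B| = 1
A union B = [3, 4, 5, 8, 9, 15, 17, 19, 21, 27, 29, 30]
|A union B| = 12
Jaccard = 1/12 = 1/12

1/12


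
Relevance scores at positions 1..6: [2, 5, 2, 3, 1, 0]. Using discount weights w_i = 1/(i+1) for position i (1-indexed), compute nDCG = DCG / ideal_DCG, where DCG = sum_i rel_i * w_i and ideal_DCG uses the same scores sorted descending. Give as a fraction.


Position discount weights w_i = 1/(i+1) for i=1..6:
Weights = [1/2, 1/3, 1/4, 1/5, 1/6, 1/7]
Actual relevance: [2, 5, 2, 3, 1, 0]
DCG = 2/2 + 5/3 + 2/4 + 3/5 + 1/6 + 0/7 = 59/15
Ideal relevance (sorted desc): [5, 3, 2, 2, 1, 0]
Ideal DCG = 5/2 + 3/3 + 2/4 + 2/5 + 1/6 + 0/7 = 137/30
nDCG = DCG / ideal_DCG = 59/15 / 137/30 = 118/137

118/137


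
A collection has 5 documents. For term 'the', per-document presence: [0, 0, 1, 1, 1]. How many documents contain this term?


Checking each document for 'the':
Doc 1: absent
Doc 2: absent
Doc 3: present
Doc 4: present
Doc 5: present
df = sum of presences = 0 + 0 + 1 + 1 + 1 = 3

3


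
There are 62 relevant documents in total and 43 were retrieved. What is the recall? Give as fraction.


Recall = retrieved_relevant / total_relevant
= 43 / 62
= 43 / (43 + 19)
= 43/62

43/62


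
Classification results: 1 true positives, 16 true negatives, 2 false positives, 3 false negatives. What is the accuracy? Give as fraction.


Accuracy = (TP + TN) / (TP + TN + FP + FN)
TP + TN = 1 + 16 = 17
Total = 1 + 16 + 2 + 3 = 22
Accuracy = 17 / 22 = 17/22

17/22


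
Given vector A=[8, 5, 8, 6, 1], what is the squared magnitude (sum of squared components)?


|A|^2 = sum of squared components
A[0]^2 = 8^2 = 64
A[1]^2 = 5^2 = 25
A[2]^2 = 8^2 = 64
A[3]^2 = 6^2 = 36
A[4]^2 = 1^2 = 1
Sum = 64 + 25 + 64 + 36 + 1 = 190

190


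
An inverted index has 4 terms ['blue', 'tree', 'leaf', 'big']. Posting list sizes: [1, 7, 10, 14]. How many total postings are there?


Summing posting list sizes:
'blue': 1 postings
'tree': 7 postings
'leaf': 10 postings
'big': 14 postings
Total = 1 + 7 + 10 + 14 = 32

32


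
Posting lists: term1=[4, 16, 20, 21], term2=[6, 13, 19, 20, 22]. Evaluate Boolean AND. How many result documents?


Boolean AND: find intersection of posting lists
term1 docs: [4, 16, 20, 21]
term2 docs: [6, 13, 19, 20, 22]
Intersection: [20]
|intersection| = 1

1


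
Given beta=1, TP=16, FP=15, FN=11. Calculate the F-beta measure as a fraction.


P = TP/(TP+FP) = 16/31 = 16/31
R = TP/(TP+FN) = 16/27 = 16/27
beta^2 = 1^2 = 1
(1 + beta^2) = 2
Numerator = (1+beta^2)*P*R = 512/837
Denominator = beta^2*P + R = 16/31 + 16/27 = 928/837
F_beta = 16/29

16/29


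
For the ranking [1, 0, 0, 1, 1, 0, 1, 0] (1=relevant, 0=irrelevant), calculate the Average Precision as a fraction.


Computing P@k for each relevant position:
Position 1: relevant, P@1 = 1/1 = 1
Position 2: not relevant
Position 3: not relevant
Position 4: relevant, P@4 = 2/4 = 1/2
Position 5: relevant, P@5 = 3/5 = 3/5
Position 6: not relevant
Position 7: relevant, P@7 = 4/7 = 4/7
Position 8: not relevant
Sum of P@k = 1 + 1/2 + 3/5 + 4/7 = 187/70
AP = 187/70 / 4 = 187/280

187/280


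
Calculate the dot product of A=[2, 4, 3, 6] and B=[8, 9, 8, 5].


Dot product = sum of element-wise products
A[0]*B[0] = 2*8 = 16
A[1]*B[1] = 4*9 = 36
A[2]*B[2] = 3*8 = 24
A[3]*B[3] = 6*5 = 30
Sum = 16 + 36 + 24 + 30 = 106

106


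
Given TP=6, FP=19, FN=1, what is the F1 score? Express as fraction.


F1 = 2 * P * R / (P + R)
P = TP/(TP+FP) = 6/25 = 6/25
R = TP/(TP+FN) = 6/7 = 6/7
2 * P * R = 2 * 6/25 * 6/7 = 72/175
P + R = 6/25 + 6/7 = 192/175
F1 = 72/175 / 192/175 = 3/8

3/8


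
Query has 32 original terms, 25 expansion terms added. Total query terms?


Original terms: 32
Expansion terms: 25
Total = 32 + 25 = 57

57


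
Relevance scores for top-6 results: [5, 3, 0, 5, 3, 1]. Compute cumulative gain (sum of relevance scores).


Cumulative Gain = sum of relevance scores
Position 1: rel=5, running sum=5
Position 2: rel=3, running sum=8
Position 3: rel=0, running sum=8
Position 4: rel=5, running sum=13
Position 5: rel=3, running sum=16
Position 6: rel=1, running sum=17
CG = 17

17


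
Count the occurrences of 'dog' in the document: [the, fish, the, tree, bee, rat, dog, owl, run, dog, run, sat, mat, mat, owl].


Document has 15 words
Scanning for 'dog':
Found at positions: [6, 9]
Count = 2

2


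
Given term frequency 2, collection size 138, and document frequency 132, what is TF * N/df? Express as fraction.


TF * (N/df)
= 2 * (138/132)
= 2 * 23/22
= 23/11

23/11


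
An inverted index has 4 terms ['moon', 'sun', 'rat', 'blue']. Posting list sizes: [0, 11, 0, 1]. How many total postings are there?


Summing posting list sizes:
'moon': 0 postings
'sun': 11 postings
'rat': 0 postings
'blue': 1 postings
Total = 0 + 11 + 0 + 1 = 12

12


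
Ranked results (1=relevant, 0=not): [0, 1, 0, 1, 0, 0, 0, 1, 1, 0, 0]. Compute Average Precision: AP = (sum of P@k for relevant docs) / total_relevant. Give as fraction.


Computing P@k for each relevant position:
Position 1: not relevant
Position 2: relevant, P@2 = 1/2 = 1/2
Position 3: not relevant
Position 4: relevant, P@4 = 2/4 = 1/2
Position 5: not relevant
Position 6: not relevant
Position 7: not relevant
Position 8: relevant, P@8 = 3/8 = 3/8
Position 9: relevant, P@9 = 4/9 = 4/9
Position 10: not relevant
Position 11: not relevant
Sum of P@k = 1/2 + 1/2 + 3/8 + 4/9 = 131/72
AP = 131/72 / 4 = 131/288

131/288


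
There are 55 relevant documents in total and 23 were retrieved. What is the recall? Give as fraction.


Recall = retrieved_relevant / total_relevant
= 23 / 55
= 23 / (23 + 32)
= 23/55

23/55


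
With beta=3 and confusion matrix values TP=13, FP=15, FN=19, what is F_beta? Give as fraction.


P = TP/(TP+FP) = 13/28 = 13/28
R = TP/(TP+FN) = 13/32 = 13/32
beta^2 = 3^2 = 9
(1 + beta^2) = 10
Numerator = (1+beta^2)*P*R = 845/448
Denominator = beta^2*P + R = 117/28 + 13/32 = 1027/224
F_beta = 65/158

65/158


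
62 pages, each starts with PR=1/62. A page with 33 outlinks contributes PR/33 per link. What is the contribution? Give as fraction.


Initial PR = 1/62 = 1/62
Outlinks = 33
Contribution per link = PR / outlinks
= 1/62 / 33
= 1/2046

1/2046


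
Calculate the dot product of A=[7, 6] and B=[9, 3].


Dot product = sum of element-wise products
A[0]*B[0] = 7*9 = 63
A[1]*B[1] = 6*3 = 18
Sum = 63 + 18 = 81

81


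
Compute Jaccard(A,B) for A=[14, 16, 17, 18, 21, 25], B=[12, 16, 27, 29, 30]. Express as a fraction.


A intersect B = [16]
|A intersect B| = 1
A union B = [12, 14, 16, 17, 18, 21, 25, 27, 29, 30]
|A union B| = 10
Jaccard = 1/10 = 1/10

1/10


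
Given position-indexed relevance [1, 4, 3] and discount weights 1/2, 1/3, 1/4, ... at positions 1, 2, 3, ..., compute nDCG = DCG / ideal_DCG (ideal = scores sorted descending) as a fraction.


Position discount weights w_i = 1/(i+1) for i=1..3:
Weights = [1/2, 1/3, 1/4]
Actual relevance: [1, 4, 3]
DCG = 1/2 + 4/3 + 3/4 = 31/12
Ideal relevance (sorted desc): [4, 3, 1]
Ideal DCG = 4/2 + 3/3 + 1/4 = 13/4
nDCG = DCG / ideal_DCG = 31/12 / 13/4 = 31/39

31/39


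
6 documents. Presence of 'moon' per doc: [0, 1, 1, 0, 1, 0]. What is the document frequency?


Checking each document for 'moon':
Doc 1: absent
Doc 2: present
Doc 3: present
Doc 4: absent
Doc 5: present
Doc 6: absent
df = sum of presences = 0 + 1 + 1 + 0 + 1 + 0 = 3

3


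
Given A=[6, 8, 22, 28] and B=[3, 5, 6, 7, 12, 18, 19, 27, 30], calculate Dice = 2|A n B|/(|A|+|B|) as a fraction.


A intersect B = [6]
|A intersect B| = 1
|A| = 4, |B| = 9
Dice = 2*1 / (4+9)
= 2 / 13 = 2/13

2/13


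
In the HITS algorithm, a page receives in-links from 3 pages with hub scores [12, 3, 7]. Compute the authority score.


Authority = sum of hub scores of in-linkers
In-link 1: hub score = 12
In-link 2: hub score = 3
In-link 3: hub score = 7
Authority = 12 + 3 + 7 = 22

22


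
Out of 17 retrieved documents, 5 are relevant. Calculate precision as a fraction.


Precision = relevant_retrieved / total_retrieved
= 5 / 17
= 5 / (5 + 12)
= 5/17

5/17


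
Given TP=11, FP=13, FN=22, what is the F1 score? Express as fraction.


F1 = 2 * P * R / (P + R)
P = TP/(TP+FP) = 11/24 = 11/24
R = TP/(TP+FN) = 11/33 = 1/3
2 * P * R = 2 * 11/24 * 1/3 = 11/36
P + R = 11/24 + 1/3 = 19/24
F1 = 11/36 / 19/24 = 22/57

22/57


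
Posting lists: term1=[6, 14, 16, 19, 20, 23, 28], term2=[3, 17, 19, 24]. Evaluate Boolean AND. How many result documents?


Boolean AND: find intersection of posting lists
term1 docs: [6, 14, 16, 19, 20, 23, 28]
term2 docs: [3, 17, 19, 24]
Intersection: [19]
|intersection| = 1

1


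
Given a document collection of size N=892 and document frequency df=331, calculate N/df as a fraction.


IDF ratio = N / df
= 892 / 331
= 892/331

892/331


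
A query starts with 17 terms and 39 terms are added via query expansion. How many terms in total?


Original terms: 17
Expansion terms: 39
Total = 17 + 39 = 56

56


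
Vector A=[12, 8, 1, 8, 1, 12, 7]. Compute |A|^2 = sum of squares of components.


|A|^2 = sum of squared components
A[0]^2 = 12^2 = 144
A[1]^2 = 8^2 = 64
A[2]^2 = 1^2 = 1
A[3]^2 = 8^2 = 64
A[4]^2 = 1^2 = 1
A[5]^2 = 12^2 = 144
A[6]^2 = 7^2 = 49
Sum = 144 + 64 + 1 + 64 + 1 + 144 + 49 = 467

467


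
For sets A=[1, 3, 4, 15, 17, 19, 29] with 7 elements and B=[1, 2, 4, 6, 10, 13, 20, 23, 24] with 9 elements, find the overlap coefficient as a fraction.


A intersect B = [1, 4]
|A intersect B| = 2
min(|A|, |B|) = min(7, 9) = 7
Overlap = 2 / 7 = 2/7

2/7


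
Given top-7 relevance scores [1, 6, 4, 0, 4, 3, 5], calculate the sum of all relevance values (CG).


Cumulative Gain = sum of relevance scores
Position 1: rel=1, running sum=1
Position 2: rel=6, running sum=7
Position 3: rel=4, running sum=11
Position 4: rel=0, running sum=11
Position 5: rel=4, running sum=15
Position 6: rel=3, running sum=18
Position 7: rel=5, running sum=23
CG = 23

23


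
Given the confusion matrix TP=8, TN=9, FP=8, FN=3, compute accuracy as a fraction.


Accuracy = (TP + TN) / (TP + TN + FP + FN)
TP + TN = 8 + 9 = 17
Total = 8 + 9 + 8 + 3 = 28
Accuracy = 17 / 28 = 17/28

17/28


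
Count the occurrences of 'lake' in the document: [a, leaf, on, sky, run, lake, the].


Document has 7 words
Scanning for 'lake':
Found at positions: [5]
Count = 1

1


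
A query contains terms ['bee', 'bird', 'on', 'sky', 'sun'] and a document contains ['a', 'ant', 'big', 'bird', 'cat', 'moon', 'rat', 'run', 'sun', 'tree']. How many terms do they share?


Query terms: ['bee', 'bird', 'on', 'sky', 'sun']
Document terms: ['a', 'ant', 'big', 'bird', 'cat', 'moon', 'rat', 'run', 'sun', 'tree']
Common terms: ['bird', 'sun']
Overlap count = 2

2


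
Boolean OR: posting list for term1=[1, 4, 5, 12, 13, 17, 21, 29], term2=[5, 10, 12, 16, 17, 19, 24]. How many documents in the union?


Boolean OR: find union of posting lists
term1 docs: [1, 4, 5, 12, 13, 17, 21, 29]
term2 docs: [5, 10, 12, 16, 17, 19, 24]
Union: [1, 4, 5, 10, 12, 13, 16, 17, 19, 21, 24, 29]
|union| = 12

12


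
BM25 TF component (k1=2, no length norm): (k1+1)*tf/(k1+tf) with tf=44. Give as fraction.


BM25 TF component = (k1+1)*tf / (k1+tf)
k1 = 2, tf = 44
Numerator = (2+1)*44 = 132
Denominator = 2 + 44 = 46
= 132/46 = 66/23

66/23


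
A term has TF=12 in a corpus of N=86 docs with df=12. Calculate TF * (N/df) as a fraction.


TF * (N/df)
= 12 * (86/12)
= 12 * 43/6
= 86

86


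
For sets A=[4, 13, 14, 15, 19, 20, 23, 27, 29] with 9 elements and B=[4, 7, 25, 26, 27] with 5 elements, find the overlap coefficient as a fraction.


A intersect B = [4, 27]
|A intersect B| = 2
min(|A|, |B|) = min(9, 5) = 5
Overlap = 2 / 5 = 2/5

2/5


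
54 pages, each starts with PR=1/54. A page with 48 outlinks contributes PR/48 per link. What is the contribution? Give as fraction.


Initial PR = 1/54 = 1/54
Outlinks = 48
Contribution per link = PR / outlinks
= 1/54 / 48
= 1/2592

1/2592


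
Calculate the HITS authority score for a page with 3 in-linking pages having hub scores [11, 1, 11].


Authority = sum of hub scores of in-linkers
In-link 1: hub score = 11
In-link 2: hub score = 1
In-link 3: hub score = 11
Authority = 11 + 1 + 11 = 23

23


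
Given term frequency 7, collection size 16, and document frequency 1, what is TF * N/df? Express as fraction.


TF * (N/df)
= 7 * (16/1)
= 7 * 16
= 112

112


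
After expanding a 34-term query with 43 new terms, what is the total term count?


Original terms: 34
Expansion terms: 43
Total = 34 + 43 = 77

77


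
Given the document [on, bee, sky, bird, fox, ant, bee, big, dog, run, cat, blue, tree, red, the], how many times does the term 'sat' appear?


Document has 15 words
Scanning for 'sat':
Term not found in document
Count = 0

0


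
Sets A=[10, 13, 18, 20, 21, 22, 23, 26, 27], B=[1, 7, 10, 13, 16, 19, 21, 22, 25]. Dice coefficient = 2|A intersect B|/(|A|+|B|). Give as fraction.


A intersect B = [10, 13, 21, 22]
|A intersect B| = 4
|A| = 9, |B| = 9
Dice = 2*4 / (9+9)
= 8 / 18 = 4/9

4/9


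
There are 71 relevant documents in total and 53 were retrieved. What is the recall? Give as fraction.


Recall = retrieved_relevant / total_relevant
= 53 / 71
= 53 / (53 + 18)
= 53/71

53/71


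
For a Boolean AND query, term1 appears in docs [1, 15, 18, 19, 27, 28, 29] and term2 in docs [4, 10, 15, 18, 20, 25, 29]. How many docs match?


Boolean AND: find intersection of posting lists
term1 docs: [1, 15, 18, 19, 27, 28, 29]
term2 docs: [4, 10, 15, 18, 20, 25, 29]
Intersection: [15, 18, 29]
|intersection| = 3

3


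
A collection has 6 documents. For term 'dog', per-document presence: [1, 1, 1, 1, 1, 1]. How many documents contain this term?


Checking each document for 'dog':
Doc 1: present
Doc 2: present
Doc 3: present
Doc 4: present
Doc 5: present
Doc 6: present
df = sum of presences = 1 + 1 + 1 + 1 + 1 + 1 = 6

6


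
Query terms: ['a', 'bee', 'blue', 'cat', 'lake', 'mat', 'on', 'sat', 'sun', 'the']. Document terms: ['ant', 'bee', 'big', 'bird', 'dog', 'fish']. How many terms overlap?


Query terms: ['a', 'bee', 'blue', 'cat', 'lake', 'mat', 'on', 'sat', 'sun', 'the']
Document terms: ['ant', 'bee', 'big', 'bird', 'dog', 'fish']
Common terms: ['bee']
Overlap count = 1

1


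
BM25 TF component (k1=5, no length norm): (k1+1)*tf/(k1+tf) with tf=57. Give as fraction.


BM25 TF component = (k1+1)*tf / (k1+tf)
k1 = 5, tf = 57
Numerator = (5+1)*57 = 342
Denominator = 5 + 57 = 62
= 342/62 = 171/31

171/31


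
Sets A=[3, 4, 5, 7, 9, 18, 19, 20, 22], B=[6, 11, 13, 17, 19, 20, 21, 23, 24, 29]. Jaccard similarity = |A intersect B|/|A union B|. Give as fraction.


A intersect B = [19, 20]
|A intersect B| = 2
A union B = [3, 4, 5, 6, 7, 9, 11, 13, 17, 18, 19, 20, 21, 22, 23, 24, 29]
|A union B| = 17
Jaccard = 2/17 = 2/17

2/17


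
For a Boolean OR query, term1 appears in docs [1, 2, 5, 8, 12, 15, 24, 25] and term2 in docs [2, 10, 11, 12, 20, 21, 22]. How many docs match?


Boolean OR: find union of posting lists
term1 docs: [1, 2, 5, 8, 12, 15, 24, 25]
term2 docs: [2, 10, 11, 12, 20, 21, 22]
Union: [1, 2, 5, 8, 10, 11, 12, 15, 20, 21, 22, 24, 25]
|union| = 13

13


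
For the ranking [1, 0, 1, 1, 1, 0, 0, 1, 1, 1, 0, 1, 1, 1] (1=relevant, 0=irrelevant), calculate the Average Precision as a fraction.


Computing P@k for each relevant position:
Position 1: relevant, P@1 = 1/1 = 1
Position 2: not relevant
Position 3: relevant, P@3 = 2/3 = 2/3
Position 4: relevant, P@4 = 3/4 = 3/4
Position 5: relevant, P@5 = 4/5 = 4/5
Position 6: not relevant
Position 7: not relevant
Position 8: relevant, P@8 = 5/8 = 5/8
Position 9: relevant, P@9 = 6/9 = 2/3
Position 10: relevant, P@10 = 7/10 = 7/10
Position 11: not relevant
Position 12: relevant, P@12 = 8/12 = 2/3
Position 13: relevant, P@13 = 9/13 = 9/13
Position 14: relevant, P@14 = 10/14 = 5/7
Sum of P@k = 1 + 2/3 + 3/4 + 4/5 + 5/8 + 2/3 + 7/10 + 2/3 + 9/13 + 5/7 = 5301/728
AP = 5301/728 / 10 = 5301/7280

5301/7280


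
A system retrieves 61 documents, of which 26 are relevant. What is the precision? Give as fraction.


Precision = relevant_retrieved / total_retrieved
= 26 / 61
= 26 / (26 + 35)
= 26/61

26/61


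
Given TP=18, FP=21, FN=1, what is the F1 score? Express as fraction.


F1 = 2 * P * R / (P + R)
P = TP/(TP+FP) = 18/39 = 6/13
R = TP/(TP+FN) = 18/19 = 18/19
2 * P * R = 2 * 6/13 * 18/19 = 216/247
P + R = 6/13 + 18/19 = 348/247
F1 = 216/247 / 348/247 = 18/29

18/29


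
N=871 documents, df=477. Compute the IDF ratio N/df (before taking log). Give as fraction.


IDF ratio = N / df
= 871 / 477
= 871/477

871/477


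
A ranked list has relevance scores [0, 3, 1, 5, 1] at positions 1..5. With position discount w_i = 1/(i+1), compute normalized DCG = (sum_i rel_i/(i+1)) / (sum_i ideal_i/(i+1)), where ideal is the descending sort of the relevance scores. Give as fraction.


Position discount weights w_i = 1/(i+1) for i=1..5:
Weights = [1/2, 1/3, 1/4, 1/5, 1/6]
Actual relevance: [0, 3, 1, 5, 1]
DCG = 0/2 + 3/3 + 1/4 + 5/5 + 1/6 = 29/12
Ideal relevance (sorted desc): [5, 3, 1, 1, 0]
Ideal DCG = 5/2 + 3/3 + 1/4 + 1/5 + 0/6 = 79/20
nDCG = DCG / ideal_DCG = 29/12 / 79/20 = 145/237

145/237


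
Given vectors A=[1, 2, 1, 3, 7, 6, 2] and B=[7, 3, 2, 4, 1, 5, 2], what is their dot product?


Dot product = sum of element-wise products
A[0]*B[0] = 1*7 = 7
A[1]*B[1] = 2*3 = 6
A[2]*B[2] = 1*2 = 2
A[3]*B[3] = 3*4 = 12
A[4]*B[4] = 7*1 = 7
A[5]*B[5] = 6*5 = 30
A[6]*B[6] = 2*2 = 4
Sum = 7 + 6 + 2 + 12 + 7 + 30 + 4 = 68

68


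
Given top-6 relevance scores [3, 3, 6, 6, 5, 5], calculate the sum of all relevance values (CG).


Cumulative Gain = sum of relevance scores
Position 1: rel=3, running sum=3
Position 2: rel=3, running sum=6
Position 3: rel=6, running sum=12
Position 4: rel=6, running sum=18
Position 5: rel=5, running sum=23
Position 6: rel=5, running sum=28
CG = 28

28


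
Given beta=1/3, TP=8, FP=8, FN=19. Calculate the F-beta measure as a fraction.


P = TP/(TP+FP) = 8/16 = 1/2
R = TP/(TP+FN) = 8/27 = 8/27
beta^2 = 1/3^2 = 1/9
(1 + beta^2) = 10/9
Numerator = (1+beta^2)*P*R = 40/243
Denominator = beta^2*P + R = 1/18 + 8/27 = 19/54
F_beta = 80/171

80/171


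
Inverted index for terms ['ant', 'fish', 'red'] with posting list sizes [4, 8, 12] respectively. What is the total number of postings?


Summing posting list sizes:
'ant': 4 postings
'fish': 8 postings
'red': 12 postings
Total = 4 + 8 + 12 = 24

24


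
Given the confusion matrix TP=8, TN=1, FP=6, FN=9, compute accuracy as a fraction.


Accuracy = (TP + TN) / (TP + TN + FP + FN)
TP + TN = 8 + 1 = 9
Total = 8 + 1 + 6 + 9 = 24
Accuracy = 9 / 24 = 3/8

3/8


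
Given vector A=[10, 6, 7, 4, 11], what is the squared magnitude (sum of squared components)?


|A|^2 = sum of squared components
A[0]^2 = 10^2 = 100
A[1]^2 = 6^2 = 36
A[2]^2 = 7^2 = 49
A[3]^2 = 4^2 = 16
A[4]^2 = 11^2 = 121
Sum = 100 + 36 + 49 + 16 + 121 = 322

322


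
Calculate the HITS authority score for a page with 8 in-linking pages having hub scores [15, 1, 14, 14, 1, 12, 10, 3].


Authority = sum of hub scores of in-linkers
In-link 1: hub score = 15
In-link 2: hub score = 1
In-link 3: hub score = 14
In-link 4: hub score = 14
In-link 5: hub score = 1
In-link 6: hub score = 12
In-link 7: hub score = 10
In-link 8: hub score = 3
Authority = 15 + 1 + 14 + 14 + 1 + 12 + 10 + 3 = 70

70


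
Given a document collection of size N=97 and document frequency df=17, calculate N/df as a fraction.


IDF ratio = N / df
= 97 / 17
= 97/17

97/17


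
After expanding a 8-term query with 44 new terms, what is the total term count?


Original terms: 8
Expansion terms: 44
Total = 8 + 44 = 52

52


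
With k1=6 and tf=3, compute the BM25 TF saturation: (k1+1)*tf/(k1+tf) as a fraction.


BM25 TF component = (k1+1)*tf / (k1+tf)
k1 = 6, tf = 3
Numerator = (6+1)*3 = 21
Denominator = 6 + 3 = 9
= 21/9 = 7/3

7/3


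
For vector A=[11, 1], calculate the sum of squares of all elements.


|A|^2 = sum of squared components
A[0]^2 = 11^2 = 121
A[1]^2 = 1^2 = 1
Sum = 121 + 1 = 122

122


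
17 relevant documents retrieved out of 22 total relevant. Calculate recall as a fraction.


Recall = retrieved_relevant / total_relevant
= 17 / 22
= 17 / (17 + 5)
= 17/22

17/22


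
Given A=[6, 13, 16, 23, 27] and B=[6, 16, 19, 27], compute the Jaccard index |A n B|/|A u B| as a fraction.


A intersect B = [6, 16, 27]
|A intersect B| = 3
A union B = [6, 13, 16, 19, 23, 27]
|A union B| = 6
Jaccard = 3/6 = 1/2

1/2


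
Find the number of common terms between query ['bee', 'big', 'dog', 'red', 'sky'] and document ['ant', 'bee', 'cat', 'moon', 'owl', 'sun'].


Query terms: ['bee', 'big', 'dog', 'red', 'sky']
Document terms: ['ant', 'bee', 'cat', 'moon', 'owl', 'sun']
Common terms: ['bee']
Overlap count = 1

1


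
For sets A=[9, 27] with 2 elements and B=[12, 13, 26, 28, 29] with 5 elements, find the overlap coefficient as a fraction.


A intersect B = []
|A intersect B| = 0
min(|A|, |B|) = min(2, 5) = 2
Overlap = 0 / 2 = 0

0


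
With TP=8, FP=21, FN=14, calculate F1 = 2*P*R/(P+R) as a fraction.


F1 = 2 * P * R / (P + R)
P = TP/(TP+FP) = 8/29 = 8/29
R = TP/(TP+FN) = 8/22 = 4/11
2 * P * R = 2 * 8/29 * 4/11 = 64/319
P + R = 8/29 + 4/11 = 204/319
F1 = 64/319 / 204/319 = 16/51

16/51


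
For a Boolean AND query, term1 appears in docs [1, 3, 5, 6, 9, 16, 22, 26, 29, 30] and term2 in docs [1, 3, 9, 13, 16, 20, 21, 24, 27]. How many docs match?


Boolean AND: find intersection of posting lists
term1 docs: [1, 3, 5, 6, 9, 16, 22, 26, 29, 30]
term2 docs: [1, 3, 9, 13, 16, 20, 21, 24, 27]
Intersection: [1, 3, 9, 16]
|intersection| = 4

4


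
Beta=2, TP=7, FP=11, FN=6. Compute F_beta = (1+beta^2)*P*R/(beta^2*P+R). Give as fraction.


P = TP/(TP+FP) = 7/18 = 7/18
R = TP/(TP+FN) = 7/13 = 7/13
beta^2 = 2^2 = 4
(1 + beta^2) = 5
Numerator = (1+beta^2)*P*R = 245/234
Denominator = beta^2*P + R = 14/9 + 7/13 = 245/117
F_beta = 1/2

1/2


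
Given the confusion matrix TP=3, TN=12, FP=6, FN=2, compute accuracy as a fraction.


Accuracy = (TP + TN) / (TP + TN + FP + FN)
TP + TN = 3 + 12 = 15
Total = 3 + 12 + 6 + 2 = 23
Accuracy = 15 / 23 = 15/23

15/23


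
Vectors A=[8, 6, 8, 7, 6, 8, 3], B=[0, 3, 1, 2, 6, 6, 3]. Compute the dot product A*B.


Dot product = sum of element-wise products
A[0]*B[0] = 8*0 = 0
A[1]*B[1] = 6*3 = 18
A[2]*B[2] = 8*1 = 8
A[3]*B[3] = 7*2 = 14
A[4]*B[4] = 6*6 = 36
A[5]*B[5] = 8*6 = 48
A[6]*B[6] = 3*3 = 9
Sum = 0 + 18 + 8 + 14 + 36 + 48 + 9 = 133

133


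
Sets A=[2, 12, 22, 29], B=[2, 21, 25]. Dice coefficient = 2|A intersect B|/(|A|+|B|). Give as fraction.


A intersect B = [2]
|A intersect B| = 1
|A| = 4, |B| = 3
Dice = 2*1 / (4+3)
= 2 / 7 = 2/7

2/7


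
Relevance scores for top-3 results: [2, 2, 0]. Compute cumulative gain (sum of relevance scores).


Cumulative Gain = sum of relevance scores
Position 1: rel=2, running sum=2
Position 2: rel=2, running sum=4
Position 3: rel=0, running sum=4
CG = 4

4
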